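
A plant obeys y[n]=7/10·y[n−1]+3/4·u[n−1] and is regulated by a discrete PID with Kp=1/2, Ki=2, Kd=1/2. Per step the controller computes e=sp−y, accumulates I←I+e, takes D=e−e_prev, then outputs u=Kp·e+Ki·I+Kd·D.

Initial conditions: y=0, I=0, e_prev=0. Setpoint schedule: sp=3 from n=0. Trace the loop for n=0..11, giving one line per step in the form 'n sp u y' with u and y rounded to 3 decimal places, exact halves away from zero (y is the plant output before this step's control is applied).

0 3 9.000 0.000
1 3 -6.750 6.750
2 3 10.388 -0.338
3 3 -10.157 7.554
4 3 14.332 -2.330
5 3 -14.295 9.118
6 3 19.562 -4.338
7 3 -20.409 11.635
8 3 26.699 -7.162
9 3 -28.894 15.011
10 3 36.692 -11.163
11 3 -40.673 19.705

(exact arithmetic carried between steps; '≈' marks a value shown rounded to 6 d.p. or computed from one; I and e_prev carry over from the previous line; the table rounds u and y to 3 d.p., halves away from zero)
n=0: y=0, sp=3, e=sp−y=3; I=3, D=e−e_prev=3; u=1/2·3+2·3+1/2·3=9; next y=7/10·0+3/4·9=6.75
n=1: y=6.75, sp=3, e=sp−y=-3.75; I=-0.75, D=e−e_prev=-6.75; u=1/2·(-3.75)+2·(-0.75)+1/2·(-6.75)=-6.75; next y=7/10·6.75+3/4·(-6.75)=-0.3375
n=2: y=-0.3375, sp=3, e=sp−y=3.3375; I=2.5875, D=e−e_prev=7.0875; u=1/2·3.3375+2·2.5875+1/2·7.0875=10.3875; next y=7/10·(-0.3375)+3/4·10.3875=7.554375
n=3: y=7.554375, sp=3, e=sp−y=-4.554375; I=-1.966875, D=e−e_prev=-7.891875; u=1/2·(-4.554375)+2·(-1.966875)+1/2·(-7.891875)=-10.156875; next y=7/10·7.554375+3/4·(-10.156875)≈-2.329594
n=4: y≈-2.329594, sp=3, e=sp−y≈5.329594; I≈3.362719, D=e−e_prev≈9.883969; u=1/2·5.329594+2·3.362719+1/2·9.883969≈14.332219; next y=7/10·(-2.329594)+3/4·14.332219≈9.118448
n=5: y≈9.118448, sp=3, e=sp−y≈-6.118448; I≈-2.755730, D=e−e_prev≈-11.448042; u=1/2·(-6.118448)+2·(-2.755730)+1/2·(-11.448042)≈-14.294705; next y=7/10·9.118448+3/4·(-14.294705)≈-4.338115
n=6: y≈-4.338115, sp=3, e=sp−y≈7.338115; I≈4.582385, D=e−e_prev≈13.456563; u=1/2·7.338115+2·4.582385+1/2·13.456563≈19.562109; next y=7/10·(-4.338115)+3/4·19.562109≈11.634901
n=7: y≈11.634901, sp=3, e=sp−y≈-8.634901; I≈-4.052516, D=e−e_prev≈-15.973016; u=1/2·(-8.634901)+2·(-4.052516)+1/2·(-15.973016)≈-20.408991; next y=7/10·11.634901+3/4·(-20.408991)≈-7.162313
n=8: y≈-7.162313, sp=3, e=sp−y≈10.162313; I≈6.109796, D=e−e_prev≈18.797214; u=1/2·10.162313+2·6.109796+1/2·18.797214≈26.699356; next y=7/10·(-7.162313)+3/4·26.699356≈15.010898
n=9: y≈15.010898, sp=3, e=sp−y≈-12.010898; I≈-5.901102, D=e−e_prev≈-22.173211; u=1/2·(-12.010898)+2·(-5.901102)+1/2·(-22.173211)≈-28.894258; next y=7/10·15.010898+3/4·(-28.894258)≈-11.163065
n=10: y≈-11.163065, sp=3, e=sp−y≈14.163065; I≈8.261963, D=e−e_prev≈26.173963; u=1/2·14.163065+2·8.261963+1/2·26.173963≈36.692440; next y=7/10·(-11.163065)+3/4·36.692440≈19.705184
n=11: y≈19.705184, sp=3, e=sp−y≈-16.705184; I≈-8.443221, D=e−e_prev≈-30.868249; u=1/2·(-16.705184)+2·(-8.443221)+1/2·(-30.868249)≈-40.673160; next y=7/10·19.705184+3/4·(-40.673160)≈-16.711241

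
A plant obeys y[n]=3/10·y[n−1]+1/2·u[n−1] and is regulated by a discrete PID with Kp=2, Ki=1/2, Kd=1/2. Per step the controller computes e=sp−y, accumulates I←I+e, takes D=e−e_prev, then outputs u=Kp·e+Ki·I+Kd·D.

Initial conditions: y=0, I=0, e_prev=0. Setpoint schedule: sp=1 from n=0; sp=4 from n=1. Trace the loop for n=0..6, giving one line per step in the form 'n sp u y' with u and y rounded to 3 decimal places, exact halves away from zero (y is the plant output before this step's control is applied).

(exact arithmetic carried between steps; '≈' marks a value shown rounded to 6 d.p. or computed from one; I and e_prev carry over from the previous line; the table rounds u and y to 3 d.p., halves away from zero)
n=0: y=0, sp=1, e=sp−y=1; I=1, D=e−e_prev=1; u=2·1+1/2·1+1/2·1=3; next y=3/10·0+1/2·3=1.5
n=1: y=1.5, sp=4, e=sp−y=2.5; I=3.5, D=e−e_prev=1.5; u=2·2.5+1/2·3.5+1/2·1.5=7.5; next y=3/10·1.5+1/2·7.5=4.2
n=2: y=4.2, sp=4, e=sp−y=-0.2; I=3.3, D=e−e_prev=-2.7; u=2·(-0.2)+1/2·3.3+1/2·(-2.7)=-0.1; next y=3/10·4.2+1/2·(-0.1)=1.21
n=3: y=1.21, sp=4, e=sp−y=2.79; I=6.09, D=e−e_prev=2.99; u=2·2.79+1/2·6.09+1/2·2.99=10.12; next y=3/10·1.21+1/2·10.12=5.423
n=4: y=5.423, sp=4, e=sp−y=-1.423; I=4.667, D=e−e_prev=-4.213; u=2·(-1.423)+1/2·4.667+1/2·(-4.213)=-2.619; next y=3/10·5.423+1/2·(-2.619)=0.3174
n=5: y=0.3174, sp=4, e=sp−y=3.6826; I=8.3496, D=e−e_prev=5.1056; u=2·3.6826+1/2·8.3496+1/2·5.1056=14.0928; next y=3/10·0.3174+1/2·14.0928=7.14162
n=6: y=7.14162, sp=4, e=sp−y=-3.14162; I=5.20798, D=e−e_prev=-6.82422; u=2·(-3.14162)+1/2·5.20798+1/2·(-6.82422)=-7.09136; next y=3/10·7.14162+1/2·(-7.09136)=-1.403194

0 1 3.000 0.000
1 4 7.500 1.500
2 4 -0.100 4.200
3 4 10.120 1.210
4 4 -2.619 5.423
5 4 14.093 0.317
6 4 -7.091 7.142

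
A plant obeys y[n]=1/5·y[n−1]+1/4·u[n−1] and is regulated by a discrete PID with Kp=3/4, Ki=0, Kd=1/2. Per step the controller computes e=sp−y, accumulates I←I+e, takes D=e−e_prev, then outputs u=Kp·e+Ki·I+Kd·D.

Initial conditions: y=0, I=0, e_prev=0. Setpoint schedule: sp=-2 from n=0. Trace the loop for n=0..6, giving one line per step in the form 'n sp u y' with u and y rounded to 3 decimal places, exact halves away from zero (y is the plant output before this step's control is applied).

0 -2 -2.500 0.000
1 -2 -0.719 -0.625
2 -2 -1.432 -0.305
3 -2 -1.129 -0.419
4 -2 -1.252 -0.366
5 -2 -1.200 -0.386
6 -2 -1.221 -0.377

(exact arithmetic carried between steps; '≈' marks a value shown rounded to 6 d.p. or computed from one; I and e_prev carry over from the previous line; the table rounds u and y to 3 d.p., halves away from zero)
n=0: y=0, sp=-2, e=sp−y=-2; I=-2, D=e−e_prev=-2; u=3/4·(-2)+0·(-2)+1/2·(-2)=-2.5; next y=1/5·0+1/4·(-2.5)=-0.625
n=1: y=-0.625, sp=-2, e=sp−y=-1.375; I=-3.375, D=e−e_prev=0.625; u=3/4·(-1.375)+0·(-3.375)+1/2·0.625=-0.71875; next y=1/5·(-0.625)+1/4·(-0.71875)≈-0.304688
n=2: y≈-0.304688, sp=-2, e=sp−y≈-1.695313; I≈-5.070313, D=e−e_prev≈-0.320313; u=3/4·(-1.695313)+0·(-5.070313)+1/2·(-0.320313)≈-1.431641; next y=1/5·(-0.304688)+1/4·(-1.431641)≈-0.418848
n=3: y≈-0.418848, sp=-2, e=sp−y≈-1.581152; I≈-6.651465, D=e−e_prev≈0.114160; u=3/4·(-1.581152)+0·(-6.651465)+1/2·0.114160≈-1.128784; next y=1/5·(-0.418848)+1/4·(-1.128784)≈-0.365966
n=4: y≈-0.365966, sp=-2, e=sp−y≈-1.634034; I≈-8.285499, D=e−e_prev≈-0.052882; u=3/4·(-1.634034)+0·(-8.285499)+1/2·(-0.052882)≈-1.251967; next y=1/5·(-0.365966)+1/4·(-1.251967)≈-0.386185
n=5: y≈-0.386185, sp=-2, e=sp−y≈-1.613815; I≈-9.899314, D=e−e_prev≈0.020219; u=3/4·(-1.613815)+0·(-9.899314)+1/2·0.020219≈-1.200252; next y=1/5·(-0.386185)+1/4·(-1.200252)≈-0.377300
n=6: y≈-0.377300, sp=-2, e=sp−y≈-1.622700; I≈-11.522015, D=e−e_prev≈-0.008885; u=3/4·(-1.622700)+0·(-11.522015)+1/2·(-0.008885)≈-1.221468; next y=1/5·(-0.377300)+1/4·(-1.221468)≈-0.380827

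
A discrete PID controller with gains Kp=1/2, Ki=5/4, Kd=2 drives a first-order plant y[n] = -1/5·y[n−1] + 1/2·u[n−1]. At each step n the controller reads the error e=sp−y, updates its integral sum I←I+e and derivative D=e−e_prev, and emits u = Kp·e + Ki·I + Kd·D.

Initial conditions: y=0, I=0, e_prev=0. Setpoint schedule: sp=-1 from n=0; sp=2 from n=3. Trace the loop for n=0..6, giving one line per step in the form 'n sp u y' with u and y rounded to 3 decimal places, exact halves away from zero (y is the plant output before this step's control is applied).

(exact arithmetic carried between steps; '≈' marks a value shown rounded to 6 d.p. or computed from one; I and e_prev carry over from the previous line; the table rounds u and y to 3 d.p., halves away from zero)
n=0: y=0, sp=-1, e=sp−y=-1; I=-1, D=e−e_prev=-1; u=1/2·(-1)+5/4·(-1)+2·(-1)=-3.75; next y=-1/5·0+1/2·(-3.75)=-1.875
n=1: y=-1.875, sp=-1, e=sp−y=0.875; I=-0.125, D=e−e_prev=1.875; u=1/2·0.875+5/4·(-0.125)+2·1.875=4.03125; next y=-1/5·(-1.875)+1/2·4.03125=2.390625
n=2: y=2.390625, sp=-1, e=sp−y=-3.390625; I=-3.515625, D=e−e_prev=-4.265625; u=1/2·(-3.390625)+5/4·(-3.515625)+2·(-4.265625)≈-14.621094; next y=-1/5·2.390625+1/2·(-14.621094)≈-7.788672
n=3: y≈-7.788672, sp=2, e=sp−y≈9.788672; I≈6.273047, D=e−e_prev≈13.179297; u=1/2·9.788672+5/4·6.273047+2·13.179297≈39.094238; next y=-1/5·(-7.788672)+1/2·39.094238≈21.104854
n=4: y≈21.104854, sp=2, e=sp−y≈-19.104854; I≈-12.831807, D=e−e_prev≈-28.893525; u=1/2·(-19.104854)+5/4·(-12.831807)+2·(-28.893525)≈-83.379236; next y=-1/5·21.104854+1/2·(-83.379236)≈-45.910589
n=5: y≈-45.910589, sp=2, e=sp−y≈47.910589; I≈35.078782, D=e−e_prev≈67.015442; u=1/2·47.910589+5/4·35.078782+2·67.015442≈201.834656; next y=-1/5·(-45.910589)+1/2·201.834656≈110.099446
n=6: y≈110.099446, sp=2, e=sp−y≈-108.099446; I≈-73.020664, D=e−e_prev≈-156.010034; u=1/2·(-108.099446)+5/4·(-73.020664)+2·(-156.010034)≈-457.345621; next y=-1/5·110.099446+1/2·(-457.345621)≈-250.692700

0 -1 -3.750 0.000
1 -1 4.031 -1.875
2 -1 -14.621 2.391
3 2 39.094 -7.789
4 2 -83.379 21.105
5 2 201.835 -45.911
6 2 -457.346 110.099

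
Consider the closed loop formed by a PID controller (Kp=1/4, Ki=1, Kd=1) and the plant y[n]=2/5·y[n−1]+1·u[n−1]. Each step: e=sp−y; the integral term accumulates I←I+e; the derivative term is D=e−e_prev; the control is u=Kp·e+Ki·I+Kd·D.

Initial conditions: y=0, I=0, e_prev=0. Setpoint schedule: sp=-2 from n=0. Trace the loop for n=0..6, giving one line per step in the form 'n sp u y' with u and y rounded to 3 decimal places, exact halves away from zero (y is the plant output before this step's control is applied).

(exact arithmetic carried between steps; '≈' marks a value shown rounded to 6 d.p. or computed from one; I and e_prev carry over from the previous line; the table rounds u and y to 3 d.p., halves away from zero)
n=0: y=0, sp=-2, e=sp−y=-2; I=-2, D=e−e_prev=-2; u=1/4·(-2)+1·(-2)+1·(-2)=-4.5; next y=2/5·0+1·(-4.5)=-4.5
n=1: y=-4.5, sp=-2, e=sp−y=2.5; I=0.5, D=e−e_prev=4.5; u=1/4·2.5+1·0.5+1·4.5=5.625; next y=2/5·(-4.5)+1·5.625=3.825
n=2: y=3.825, sp=-2, e=sp−y=-5.825; I=-5.325, D=e−e_prev=-8.325; u=1/4·(-5.825)+1·(-5.325)+1·(-8.325)=-15.10625; next y=2/5·3.825+1·(-15.10625)=-13.57625
n=3: y=-13.57625, sp=-2, e=sp−y=11.57625; I=6.25125, D=e−e_prev=17.40125; u=1/4·11.57625+1·6.25125+1·17.40125≈26.546563; next y=2/5·(-13.57625)+1·26.546563≈21.116063
n=4: y≈21.116063, sp=-2, e=sp−y≈-23.116063; I≈-16.864813, D=e−e_prev≈-34.692313; u=1/4·(-23.116063)+1·(-16.864813)+1·(-34.692313)≈-57.336141; next y=2/5·21.116063+1·(-57.336141)≈-48.889716
n=5: y≈-48.889716, sp=-2, e=sp−y≈46.889716; I≈30.024903, D=e−e_prev≈70.005778; u=1/4·46.889716+1·30.024903+1·70.005778≈111.753110; next y=2/5·(-48.889716)+1·111.753110≈92.197224
n=6: y≈92.197224, sp=-2, e=sp−y≈-94.197224; I≈-64.172321, D=e−e_prev≈-141.086940; u=1/4·(-94.197224)+1·(-64.172321)+1·(-141.086940)≈-228.808566; next y=2/5·92.197224+1·(-228.808566)≈-191.929677

0 -2 -4.500 0.000
1 -2 5.625 -4.500
2 -2 -15.106 3.825
3 -2 26.547 -13.576
4 -2 -57.336 21.116
5 -2 111.753 -48.890
6 -2 -228.809 92.197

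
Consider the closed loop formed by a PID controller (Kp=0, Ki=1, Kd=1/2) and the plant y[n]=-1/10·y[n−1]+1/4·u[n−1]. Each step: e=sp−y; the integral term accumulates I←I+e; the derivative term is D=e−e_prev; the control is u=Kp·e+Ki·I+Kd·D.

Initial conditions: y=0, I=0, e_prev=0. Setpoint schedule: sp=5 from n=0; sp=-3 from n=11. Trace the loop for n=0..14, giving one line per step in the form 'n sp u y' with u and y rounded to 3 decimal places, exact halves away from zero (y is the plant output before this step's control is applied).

0 5 7.500 0.000
1 5 7.188 1.875
2 5 11.648 1.609
3 5 13.194 2.751
4 5 15.605 3.023
5 5 16.854 3.599
6 5 18.161 3.854
7 5 18.983 4.155
8 5 19.716 4.330
9 5 20.225 4.496
10 5 20.646 4.607
11 -3 8.953 4.701
12 -3 9.698 1.768
13 -3 2.744 2.248
14 -3 0.416 0.461

(exact arithmetic carried between steps; '≈' marks a value shown rounded to 6 d.p. or computed from one; I and e_prev carry over from the previous line; the table rounds u and y to 3 d.p., halves away from zero)
n=0: y=0, sp=5, e=sp−y=5; I=5, D=e−e_prev=5; u=0·5+1·5+1/2·5=7.5; next y=-1/10·0+1/4·7.5=1.875
n=1: y=1.875, sp=5, e=sp−y=3.125; I=8.125, D=e−e_prev=-1.875; u=0·3.125+1·8.125+1/2·(-1.875)=7.1875; next y=-1/10·1.875+1/4·7.1875=1.609375
n=2: y=1.609375, sp=5, e=sp−y=3.390625; I=11.515625, D=e−e_prev=0.265625; u=0·3.390625+1·11.515625+1/2·0.265625≈11.648438; next y=-1/10·1.609375+1/4·11.648438≈2.751172
n=3: y≈2.751172, sp=5, e=sp−y≈2.248828; I≈13.764453, D=e−e_prev≈-1.141797; u=0·2.248828+1·13.764453+1/2·(-1.141797)≈13.193555; next y=-1/10·2.751172+1/4·13.193555≈3.023271
n=4: y≈3.023271, sp=5, e=sp−y≈1.976729; I≈15.741182, D=e−e_prev≈-0.272100; u=0·1.976729+1·15.741182+1/2·(-0.272100)≈15.605132; next y=-1/10·3.023271+1/4·15.605132≈3.598956
n=5: y≈3.598956, sp=5, e=sp−y≈1.401044; I≈17.142226, D=e−e_prev≈-0.575684; u=0·1.401044+1·17.142226+1/2·(-0.575684)≈16.854384; next y=-1/10·3.598956+1/4·16.854384≈3.853700
n=6: y≈3.853700, sp=5, e=sp−y≈1.146300; I≈18.288525, D=e−e_prev≈-0.254745; u=0·1.146300+1·18.288525+1/2·(-0.254745)≈18.161153; next y=-1/10·3.853700+1/4·18.161153≈4.154918
n=7: y≈4.154918, sp=5, e=sp−y≈0.845082; I≈19.133607, D=e−e_prev≈-0.301218; u=0·0.845082+1·19.133607+1/2·(-0.301218)≈18.982998; next y=-1/10·4.154918+1/4·18.982998≈4.330258
n=8: y≈4.330258, sp=5, e=sp−y≈0.669742; I≈19.803349, D=e−e_prev≈-0.175339; u=0·0.669742+1·19.803349+1/2·(-0.175339)≈19.715680; next y=-1/10·4.330258+1/4·19.715680≈4.495894
n=9: y≈4.495894, sp=5, e=sp−y≈0.504106; I≈20.307455, D=e−e_prev≈-0.165636; u=0·0.504106+1·20.307455+1/2·(-0.165636)≈20.224637; next y=-1/10·4.495894+1/4·20.224637≈4.606570
n=10: y≈4.606570, sp=5, e=sp−y≈0.393430; I≈20.700885, D=e−e_prev≈-0.110676; u=0·0.393430+1·20.700885+1/2·(-0.110676)≈20.645548; next y=-1/10·4.606570+1/4·20.645548≈4.700730
n=11: y≈4.700730, sp=-3, e=sp−y≈-7.700730; I≈13.000156, D=e−e_prev≈-8.094160; u=0·(-7.700730)+1·13.000156+1/2·(-8.094160)≈8.953076; next y=-1/10·4.700730+1/4·8.953076≈1.768196
n=12: y≈1.768196, sp=-3, e=sp−y≈-4.768196; I≈8.231960, D=e−e_prev≈2.932534; u=0·(-4.768196)+1·8.231960+1/2·2.932534≈9.698227; next y=-1/10·1.768196+1/4·9.698227≈2.247737
n=13: y≈2.247737, sp=-3, e=sp−y≈-5.247737; I≈2.984223, D=e−e_prev≈-0.479541; u=0·(-5.247737)+1·2.984223+1/2·(-0.479541)≈2.744452; next y=-1/10·2.247737+1/4·2.744452≈0.461339
n=14: y≈0.461339, sp=-3, e=sp−y≈-3.461339; I≈-0.477117, D=e−e_prev≈1.786398; u=0·(-3.461339)+1·(-0.477117)+1/2·1.786398≈0.416082; next y=-1/10·0.461339+1/4·0.416082≈0.057887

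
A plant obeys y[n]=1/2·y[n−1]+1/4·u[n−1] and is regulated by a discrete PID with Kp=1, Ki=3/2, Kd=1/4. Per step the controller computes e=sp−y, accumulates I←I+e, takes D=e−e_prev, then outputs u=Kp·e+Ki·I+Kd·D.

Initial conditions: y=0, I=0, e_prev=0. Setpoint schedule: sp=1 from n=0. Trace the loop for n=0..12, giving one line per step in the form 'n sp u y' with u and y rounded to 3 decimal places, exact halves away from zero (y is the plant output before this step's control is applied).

(exact arithmetic carried between steps; '≈' marks a value shown rounded to 6 d.p. or computed from one; I and e_prev carry over from the previous line; the table rounds u and y to 3 d.p., halves away from zero)
n=0: y=0, sp=1, e=sp−y=1; I=1, D=e−e_prev=1; u=1·1+3/2·1+1/4·1=2.75; next y=1/2·0+1/4·2.75=0.6875
n=1: y=0.6875, sp=1, e=sp−y=0.3125; I=1.3125, D=e−e_prev=-0.6875; u=1·0.3125+3/2·1.3125+1/4·(-0.6875)=2.109375; next y=1/2·0.6875+1/4·2.109375≈0.871094
n=2: y≈0.871094, sp=1, e=sp−y≈0.128906; I≈1.441406, D=e−e_prev≈-0.183594; u=1·0.128906+3/2·1.441406+1/4·(-0.183594)≈2.245117; next y=1/2·0.871094+1/4·2.245117≈0.996826
n=3: y≈0.996826, sp=1, e=sp−y≈0.003174; I≈1.444580, D=e−e_prev≈-0.125732; u=1·0.003174+3/2·1.444580+1/4·(-0.125732)≈2.138611; next y=1/2·0.996826+1/4·2.138611≈1.033066
n=4: y≈1.033066, sp=1, e=sp−y≈-0.033066; I≈1.411514, D=e−e_prev≈-0.036240; u=1·(-0.033066)+3/2·1.411514+1/4·(-0.036240)≈2.075146; next y=1/2·1.033066+1/4·2.075146≈1.035319
n=5: y≈1.035319, sp=1, e=sp−y≈-0.035319; I≈1.376195, D=e−e_prev≈-0.002254; u=1·(-0.035319)+3/2·1.376195+1/4·(-0.002254)≈2.028410; next y=1/2·1.035319+1/4·2.028410≈1.024762
n=6: y≈1.024762, sp=1, e=sp−y≈-0.024762; I≈1.351433, D=e−e_prev≈0.010557; u=1·(-0.024762)+3/2·1.351433+1/4·0.010557≈2.005027; next y=1/2·1.024762+1/4·2.005027≈1.013638
n=7: y≈1.013638, sp=1, e=sp−y≈-0.013638; I≈1.337795, D=e−e_prev≈0.011124; u=1·(-0.013638)+3/2·1.337795+1/4·0.011124≈1.995836; next y=1/2·1.013638+1/4·1.995836≈1.005778
n=8: y≈1.005778, sp=1, e=sp−y≈-0.005778; I≈1.332017, D=e−e_prev≈0.007860; u=1·(-0.005778)+3/2·1.332017+1/4·0.007860≈1.994213; next y=1/2·1.005778+1/4·1.994213≈1.001442
n=9: y≈1.001442, sp=1, e=sp−y≈-0.001442; I≈1.330575, D=e−e_prev≈0.004336; u=1·(-0.001442)+3/2·1.330575+1/4·0.004336≈1.995504; next y=1/2·1.001442+1/4·1.995504≈0.999597
n=10: y≈0.999597, sp=1, e=sp−y≈0.000403; I≈1.330978, D=e−e_prev≈0.001845; u=1·0.000403+3/2·1.330978+1/4·0.001845≈1.997331; next y=1/2·0.999597+1/4·1.997331≈0.999131
n=11: y≈0.999131, sp=1, e=sp−y≈0.000869; I≈1.331847, D=e−e_prev≈0.000466; u=1·0.000869+3/2·1.331847+1/4·0.000466≈1.998755; next y=1/2·0.999131+1/4·1.998755≈0.999254
n=12: y≈0.999254, sp=1, e=sp−y≈0.000746; I≈1.332592, D=e−e_prev≈-0.000123; u=1·0.000746+3/2·1.332592+1/4·(-0.000123)≈1.999603; next y=1/2·0.999254+1/4·1.999603≈0.999528

0 1 2.750 0.000
1 1 2.109 0.688
2 1 2.245 0.871
3 1 2.139 0.997
4 1 2.075 1.033
5 1 2.028 1.035
6 1 2.005 1.025
7 1 1.996 1.014
8 1 1.994 1.006
9 1 1.996 1.001
10 1 1.997 1.000
11 1 1.999 0.999
12 1 2.000 0.999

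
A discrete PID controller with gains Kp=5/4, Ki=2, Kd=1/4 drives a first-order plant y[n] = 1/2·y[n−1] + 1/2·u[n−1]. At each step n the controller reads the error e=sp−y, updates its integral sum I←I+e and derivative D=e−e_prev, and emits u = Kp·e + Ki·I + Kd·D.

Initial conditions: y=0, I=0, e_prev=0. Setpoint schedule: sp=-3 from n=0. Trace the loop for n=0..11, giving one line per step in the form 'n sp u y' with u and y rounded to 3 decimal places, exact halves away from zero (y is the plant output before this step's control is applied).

0 -3 -10.500 0.000
1 -3 2.625 -5.250
2 -3 -7.969 -1.313
3 -3 1.289 -4.641
4 -3 -6.639 -1.676
5 -3 0.139 -4.157
6 -3 -5.685 -2.009
7 -3 -0.697 -3.847
8 -3 -4.975 -2.272
9 -3 -1.307 -3.624
10 -3 -4.452 -2.465
11 -3 -1.755 -3.459

(exact arithmetic carried between steps; '≈' marks a value shown rounded to 6 d.p. or computed from one; I and e_prev carry over from the previous line; the table rounds u and y to 3 d.p., halves away from zero)
n=0: y=0, sp=-3, e=sp−y=-3; I=-3, D=e−e_prev=-3; u=5/4·(-3)+2·(-3)+1/4·(-3)=-10.5; next y=1/2·0+1/2·(-10.5)=-5.25
n=1: y=-5.25, sp=-3, e=sp−y=2.25; I=-0.75, D=e−e_prev=5.25; u=5/4·2.25+2·(-0.75)+1/4·5.25=2.625; next y=1/2·(-5.25)+1/2·2.625=-1.3125
n=2: y=-1.3125, sp=-3, e=sp−y=-1.6875; I=-2.4375, D=e−e_prev=-3.9375; u=5/4·(-1.6875)+2·(-2.4375)+1/4·(-3.9375)=-7.96875; next y=1/2·(-1.3125)+1/2·(-7.96875)=-4.640625
n=3: y=-4.640625, sp=-3, e=sp−y=1.640625; I=-0.796875, D=e−e_prev=3.328125; u=5/4·1.640625+2·(-0.796875)+1/4·3.328125≈1.289063; next y=1/2·(-4.640625)+1/2·1.289063≈-1.675781
n=4: y≈-1.675781, sp=-3, e=sp−y≈-1.324219; I≈-2.121094, D=e−e_prev≈-2.964844; u=5/4·(-1.324219)+2·(-2.121094)+1/4·(-2.964844)≈-6.638672; next y=1/2·(-1.675781)+1/2·(-6.638672)≈-4.157227
n=5: y≈-4.157227, sp=-3, e=sp−y≈1.157227; I≈-0.963867, D=e−e_prev≈2.481445; u=5/4·1.157227+2·(-0.963867)+1/4·2.481445≈0.139160; next y=1/2·(-4.157227)+1/2·0.139160≈-2.009033
n=6: y≈-2.009033, sp=-3, e=sp−y≈-0.990967; I≈-1.954834, D=e−e_prev≈-2.148193; u=5/4·(-0.990967)+2·(-1.954834)+1/4·(-2.148193)≈-5.685425; next y=1/2·(-2.009033)+1/2·(-5.685425)≈-3.847229
n=7: y≈-3.847229, sp=-3, e=sp−y≈0.847229; I≈-1.107605, D=e−e_prev≈1.838196; u=5/4·0.847229+2·(-1.107605)+1/4·1.838196≈-0.696625; next y=1/2·(-3.847229)+1/2·(-0.696625)≈-2.271927
n=8: y≈-2.271927, sp=-3, e=sp−y≈-0.728073; I≈-1.835678, D=e−e_prev≈-1.575302; u=5/4·(-0.728073)+2·(-1.835678)+1/4·(-1.575302)≈-4.975273; next y=1/2·(-2.271927)+1/2·(-4.975273)≈-3.623600
n=9: y≈-3.623600, sp=-3, e=sp−y≈0.623600; I≈-1.212078, D=e−e_prev≈1.351673; u=5/4·0.623600+2·(-1.212078)+1/4·1.351673≈-1.306738; next y=1/2·(-3.623600)+1/2·(-1.306738)≈-2.465169
n=10: y≈-2.465169, sp=-3, e=sp−y≈-0.534831; I≈-1.746909, D=e−e_prev≈-1.158431; u=5/4·(-0.534831)+2·(-1.746909)+1/4·(-1.158431)≈-4.451965; next y=1/2·(-2.465169)+1/2·(-4.451965)≈-3.458567
n=11: y≈-3.458567, sp=-3, e=sp−y≈0.458567; I≈-1.288342, D=e−e_prev≈0.993398; u=5/4·0.458567+2·(-1.288342)+1/4·0.993398≈-1.755126; next y=1/2·(-3.458567)+1/2·(-1.755126)≈-2.606847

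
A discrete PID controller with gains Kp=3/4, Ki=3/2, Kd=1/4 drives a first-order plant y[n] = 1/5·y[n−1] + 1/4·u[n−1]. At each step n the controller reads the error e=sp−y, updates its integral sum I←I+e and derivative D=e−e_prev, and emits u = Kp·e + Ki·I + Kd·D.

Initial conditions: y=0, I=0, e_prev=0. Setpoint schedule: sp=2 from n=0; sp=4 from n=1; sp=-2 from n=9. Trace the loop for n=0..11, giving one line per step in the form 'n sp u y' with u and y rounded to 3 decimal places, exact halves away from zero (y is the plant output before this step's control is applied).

0 2 5.000 0.000
1 4 9.375 1.250
2 4 9.953 2.594
3 4 11.365 3.007
4 4 11.869 3.443
5 4 12.281 3.656
6 4 12.487 3.801
7 4 12.620 3.882
8 4 12.693 3.931
9 -2 -2.262 3.960
10 -2 -0.361 0.226
11 -2 -3.956 -0.045

(exact arithmetic carried between steps; '≈' marks a value shown rounded to 6 d.p. or computed from one; I and e_prev carry over from the previous line; the table rounds u and y to 3 d.p., halves away from zero)
n=0: y=0, sp=2, e=sp−y=2; I=2, D=e−e_prev=2; u=3/4·2+3/2·2+1/4·2=5; next y=1/5·0+1/4·5=1.25
n=1: y=1.25, sp=4, e=sp−y=2.75; I=4.75, D=e−e_prev=0.75; u=3/4·2.75+3/2·4.75+1/4·0.75=9.375; next y=1/5·1.25+1/4·9.375=2.59375
n=2: y=2.59375, sp=4, e=sp−y=1.40625; I=6.15625, D=e−e_prev=-1.34375; u=3/4·1.40625+3/2·6.15625+1/4·(-1.34375)=9.953125; next y=1/5·2.59375+1/4·9.953125≈3.007031
n=3: y≈3.007031, sp=4, e=sp−y≈0.992969; I≈7.149219, D=e−e_prev≈-0.413281; u=3/4·0.992969+3/2·7.149219+1/4·(-0.413281)≈11.365234; next y=1/5·3.007031+1/4·11.365234≈3.442715
n=4: y≈3.442715, sp=4, e=sp−y≈0.557285; I≈7.706504, D=e−e_prev≈-0.435684; u=3/4·0.557285+3/2·7.706504+1/4·(-0.435684)≈11.868799; next y=1/5·3.442715+1/4·11.868799≈3.655743
n=5: y≈3.655743, sp=4, e=sp−y≈0.344257; I≈8.050761, D=e−e_prev≈-0.213028; u=3/4·0.344257+3/2·8.050761+1/4·(-0.213028)≈12.281078; next y=1/5·3.655743+1/4·12.281078≈3.801418
n=6: y≈3.801418, sp=4, e=sp−y≈0.198582; I≈8.249343, D=e−e_prev≈-0.145675; u=3/4·0.198582+3/2·8.249343+1/4·(-0.145675)≈12.486533; next y=1/5·3.801418+1/4·12.486533≈3.881917
n=7: y≈3.881917, sp=4, e=sp−y≈0.118083; I≈8.367426, D=e−e_prev≈-0.080499; u=3/4·0.118083+3/2·8.367426+1/4·(-0.080499)≈12.619578; next y=1/5·3.881917+1/4·12.619578≈3.931278
n=8: y≈3.931278, sp=4, e=sp−y≈0.068722; I≈8.436149, D=e−e_prev≈-0.049361; u=3/4·0.068722+3/2·8.436149+1/4·(-0.049361)≈12.693425; next y=1/5·3.931278+1/4·12.693425≈3.959612
n=9: y≈3.959612, sp=-2, e=sp−y≈-5.959612; I≈2.476537, D=e−e_prev≈-6.028334; u=3/4·(-5.959612)+3/2·2.476537+1/4·(-6.028334)≈-2.261987; next y=1/5·3.959612+1/4·(-2.261987)≈0.226426
n=10: y≈0.226426, sp=-2, e=sp−y≈-2.226426; I≈0.250111, D=e−e_prev≈3.733186; u=3/4·(-2.226426)+3/2·0.250111+1/4·3.733186≈-0.361356; next y=1/5·0.226426+1/4·(-0.361356)≈-0.045054
n=11: y≈-0.045054, sp=-2, e=sp−y≈-1.954946; I≈-1.704835, D=e−e_prev≈0.271479; u=3/4·(-1.954946)+3/2·(-1.704835)+1/4·0.271479≈-3.955592; next y=1/5·(-0.045054)+1/4·(-3.955592)≈-0.997909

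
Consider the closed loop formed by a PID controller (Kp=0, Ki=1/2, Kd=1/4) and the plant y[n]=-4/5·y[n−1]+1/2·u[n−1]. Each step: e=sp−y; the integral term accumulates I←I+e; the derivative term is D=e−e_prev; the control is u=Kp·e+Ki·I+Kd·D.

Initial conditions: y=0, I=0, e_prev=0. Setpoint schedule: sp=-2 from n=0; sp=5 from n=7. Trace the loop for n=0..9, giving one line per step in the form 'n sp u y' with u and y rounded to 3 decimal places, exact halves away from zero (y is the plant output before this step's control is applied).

(exact arithmetic carried between steps; '≈' marks a value shown rounded to 6 d.p. or computed from one; I and e_prev carry over from the previous line; the table rounds u and y to 3 d.p., halves away from zero)
n=0: y=0, sp=-2, e=sp−y=-2; I=-2, D=e−e_prev=-2; u=0·(-2)+1/2·(-2)+1/4·(-2)=-1.5; next y=-4/5·0+1/2·(-1.5)=-0.75
n=1: y=-0.75, sp=-2, e=sp−y=-1.25; I=-3.25, D=e−e_prev=0.75; u=0·(-1.25)+1/2·(-3.25)+1/4·0.75=-1.4375; next y=-4/5·(-0.75)+1/2·(-1.4375)=-0.11875
n=2: y=-0.11875, sp=-2, e=sp−y=-1.88125; I=-5.13125, D=e−e_prev=-0.63125; u=0·(-1.88125)+1/2·(-5.13125)+1/4·(-0.63125)≈-2.723438; next y=-4/5·(-0.11875)+1/2·(-2.723438)≈-1.266719
n=3: y≈-1.266719, sp=-2, e=sp−y≈-0.733281; I≈-5.864531, D=e−e_prev≈1.147969; u=0·(-0.733281)+1/2·(-5.864531)+1/4·1.147969≈-2.645273; next y=-4/5·(-1.266719)+1/2·(-2.645273)≈-0.309262
n=4: y≈-0.309262, sp=-2, e=sp−y≈-1.690738; I≈-7.555270, D=e−e_prev≈-0.957457; u=0·(-1.690738)+1/2·(-7.555270)+1/4·(-0.957457)≈-4.016999; next y=-4/5·(-0.309262)+1/2·(-4.016999)≈-1.761090
n=5: y≈-1.761090, sp=-2, e=sp−y≈-0.238910; I≈-7.794179, D=e−e_prev≈1.451828; u=0·(-0.238910)+1/2·(-7.794179)+1/4·1.451828≈-3.534133; next y=-4/5·(-1.761090)+1/2·(-3.534133)≈-0.358194
n=6: y≈-0.358194, sp=-2, e=sp−y≈-1.641806; I≈-9.435985, D=e−e_prev≈-1.402896; u=0·(-1.641806)+1/2·(-9.435985)+1/4·(-1.402896)≈-5.068717; next y=-4/5·(-0.358194)+1/2·(-5.068717)≈-2.247803
n=7: y≈-2.247803, sp=5, e=sp−y≈7.247803; I≈-2.188182, D=e−e_prev≈8.889609; u=0·7.247803+1/2·(-2.188182)+1/4·8.889609≈1.128311; next y=-4/5·(-2.247803)+1/2·1.128311≈2.362398
n=8: y≈2.362398, sp=5, e=sp−y≈2.637602; I≈0.449420, D=e−e_prev≈-4.610201; u=0·2.637602+1/2·0.449420+1/4·(-4.610201)≈-0.927840; next y=-4/5·2.362398+1/2·(-0.927840)≈-2.353838
n=9: y≈-2.353838, sp=5, e=sp−y≈7.353838; I≈7.803258, D=e−e_prev≈4.716236; u=0·7.353838+1/2·7.803258+1/4·4.716236≈5.080688; next y=-4/5·(-2.353838)+1/2·5.080688≈4.423415

0 -2 -1.500 0.000
1 -2 -1.438 -0.750
2 -2 -2.723 -0.119
3 -2 -2.645 -1.267
4 -2 -4.017 -0.309
5 -2 -3.534 -1.761
6 -2 -5.069 -0.358
7 5 1.128 -2.248
8 5 -0.928 2.362
9 5 5.081 -2.354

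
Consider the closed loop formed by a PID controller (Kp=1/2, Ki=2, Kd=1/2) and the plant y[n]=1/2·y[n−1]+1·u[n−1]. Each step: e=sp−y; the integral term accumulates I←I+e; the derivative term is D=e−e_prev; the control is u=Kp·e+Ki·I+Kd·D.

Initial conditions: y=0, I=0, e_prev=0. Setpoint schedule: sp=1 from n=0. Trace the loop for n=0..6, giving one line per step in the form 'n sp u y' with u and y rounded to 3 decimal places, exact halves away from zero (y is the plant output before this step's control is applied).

(exact arithmetic carried between steps; '≈' marks a value shown rounded to 6 d.p. or computed from one; I and e_prev carry over from the previous line; the table rounds u and y to 3 d.p., halves away from zero)
n=0: y=0, sp=1, e=sp−y=1; I=1, D=e−e_prev=1; u=1/2·1+2·1+1/2·1=3; next y=1/2·0+1·3=3
n=1: y=3, sp=1, e=sp−y=-2; I=-1, D=e−e_prev=-3; u=1/2·(-2)+2·(-1)+1/2·(-3)=-4.5; next y=1/2·3+1·(-4.5)=-3
n=2: y=-3, sp=1, e=sp−y=4; I=3, D=e−e_prev=6; u=1/2·4+2·3+1/2·6=11; next y=1/2·(-3)+1·11=9.5
n=3: y=9.5, sp=1, e=sp−y=-8.5; I=-5.5, D=e−e_prev=-12.5; u=1/2·(-8.5)+2·(-5.5)+1/2·(-12.5)=-21.5; next y=1/2·9.5+1·(-21.5)=-16.75
n=4: y=-16.75, sp=1, e=sp−y=17.75; I=12.25, D=e−e_prev=26.25; u=1/2·17.75+2·12.25+1/2·26.25=46.5; next y=1/2·(-16.75)+1·46.5=38.125
n=5: y=38.125, sp=1, e=sp−y=-37.125; I=-24.875, D=e−e_prev=-54.875; u=1/2·(-37.125)+2·(-24.875)+1/2·(-54.875)=-95.75; next y=1/2·38.125+1·(-95.75)=-76.6875
n=6: y=-76.6875, sp=1, e=sp−y=77.6875; I=52.8125, D=e−e_prev=114.8125; u=1/2·77.6875+2·52.8125+1/2·114.8125=201.875; next y=1/2·(-76.6875)+1·201.875=163.53125

0 1 3.000 0.000
1 1 -4.500 3.000
2 1 11.000 -3.000
3 1 -21.500 9.500
4 1 46.500 -16.750
5 1 -95.750 38.125
6 1 201.875 -76.688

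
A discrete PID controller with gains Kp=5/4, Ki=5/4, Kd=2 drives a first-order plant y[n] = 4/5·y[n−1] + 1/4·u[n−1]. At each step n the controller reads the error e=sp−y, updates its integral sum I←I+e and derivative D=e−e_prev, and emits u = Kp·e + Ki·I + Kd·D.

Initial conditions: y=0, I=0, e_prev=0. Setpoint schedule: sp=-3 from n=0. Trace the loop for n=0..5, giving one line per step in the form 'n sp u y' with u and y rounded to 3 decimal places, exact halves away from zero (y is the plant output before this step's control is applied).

0 -3 -13.500 0.000
1 -3 3.938 -3.375
2 -3 -9.811 -1.716
3 -3 1.396 -3.825
4 -3 -6.805 -2.711
5 -3 0.277 -3.870

(exact arithmetic carried between steps; '≈' marks a value shown rounded to 6 d.p. or computed from one; I and e_prev carry over from the previous line; the table rounds u and y to 3 d.p., halves away from zero)
n=0: y=0, sp=-3, e=sp−y=-3; I=-3, D=e−e_prev=-3; u=5/4·(-3)+5/4·(-3)+2·(-3)=-13.5; next y=4/5·0+1/4·(-13.5)=-3.375
n=1: y=-3.375, sp=-3, e=sp−y=0.375; I=-2.625, D=e−e_prev=3.375; u=5/4·0.375+5/4·(-2.625)+2·3.375=3.9375; next y=4/5·(-3.375)+1/4·3.9375=-1.715625
n=2: y=-1.715625, sp=-3, e=sp−y=-1.284375; I=-3.909375, D=e−e_prev=-1.659375; u=5/4·(-1.284375)+5/4·(-3.909375)+2·(-1.659375)≈-9.810938; next y=4/5·(-1.715625)+1/4·(-9.810938)≈-3.825234
n=3: y≈-3.825234, sp=-3, e=sp−y≈0.825234; I≈-3.084141, D=e−e_prev≈2.109609; u=5/4·0.825234+5/4·(-3.084141)+2·2.109609≈1.395586; next y=4/5·(-3.825234)+1/4·1.395586≈-2.711291
n=4: y≈-2.711291, sp=-3, e=sp−y≈-0.288709; I≈-3.372850, D=e−e_prev≈-1.113943; u=5/4·(-0.288709)+5/4·(-3.372850)+2·(-1.113943)≈-6.804835; next y=4/5·(-2.711291)+1/4·(-6.804835)≈-3.870242
n=5: y≈-3.870242, sp=-3, e=sp−y≈0.870242; I≈-2.502608, D=e−e_prev≈1.158951; u=5/4·0.870242+5/4·(-2.502608)+2·1.158951≈0.277443; next y=4/5·(-3.870242)+1/4·0.277443≈-3.026833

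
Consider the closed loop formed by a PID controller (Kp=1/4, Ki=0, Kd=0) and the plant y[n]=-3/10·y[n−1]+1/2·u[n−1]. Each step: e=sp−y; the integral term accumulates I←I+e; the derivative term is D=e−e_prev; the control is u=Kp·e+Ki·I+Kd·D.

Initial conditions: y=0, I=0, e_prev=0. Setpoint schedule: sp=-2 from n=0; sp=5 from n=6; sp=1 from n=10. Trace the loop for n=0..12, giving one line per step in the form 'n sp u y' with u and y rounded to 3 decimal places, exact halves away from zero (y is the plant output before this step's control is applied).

(exact arithmetic carried between steps; '≈' marks a value shown rounded to 6 d.p. or computed from one; I and e_prev carry over from the previous line; the table rounds u and y to 3 d.p., halves away from zero)
n=0: y=0, sp=-2, e=sp−y=-2; I=-2, D=e−e_prev=-2; u=1/4·(-2)+0·(-2)+0·(-2)=-0.5; next y=-3/10·0+1/2·(-0.5)=-0.25
n=1: y=-0.25, sp=-2, e=sp−y=-1.75; I=-3.75, D=e−e_prev=0.25; u=1/4·(-1.75)+0·(-3.75)+0·0.25=-0.4375; next y=-3/10·(-0.25)+1/2·(-0.4375)=-0.14375
n=2: y=-0.14375, sp=-2, e=sp−y=-1.85625; I=-5.60625, D=e−e_prev=-0.10625; u=1/4·(-1.85625)+0·(-5.60625)+0·(-0.10625)≈-0.464063; next y=-3/10·(-0.14375)+1/2·(-0.464063)≈-0.188906
n=3: y≈-0.188906, sp=-2, e=sp−y≈-1.811094; I≈-7.417344, D=e−e_prev≈0.045156; u=1/4·(-1.811094)+0·(-7.417344)+0·0.045156≈-0.452773; next y=-3/10·(-0.188906)+1/2·(-0.452773)≈-0.169715
n=4: y≈-0.169715, sp=-2, e=sp−y≈-1.830285; I≈-9.247629, D=e−e_prev≈-0.019191; u=1/4·(-1.830285)+0·(-9.247629)+0·(-0.019191)≈-0.457571; next y=-3/10·(-0.169715)+1/2·(-0.457571)≈-0.177871
n=5: y≈-0.177871, sp=-2, e=sp−y≈-1.822129; I≈-11.069758, D=e−e_prev≈0.008156; u=1/4·(-1.822129)+0·(-11.069758)+0·0.008156≈-0.455532; next y=-3/10·(-0.177871)+1/2·(-0.455532)≈-0.174405
n=6: y≈-0.174405, sp=5, e=sp−y≈5.174405; I≈-5.895353, D=e−e_prev≈6.996534; u=1/4·5.174405+0·(-5.895353)+0·6.996534≈1.293601; next y=-3/10·(-0.174405)+1/2·1.293601≈0.699122
n=7: y≈0.699122, sp=5, e=sp−y≈4.300878; I≈-1.594475, D=e−e_prev≈-0.873527; u=1/4·4.300878+0·(-1.594475)+0·(-0.873527)≈1.075219; next y=-3/10·0.699122+1/2·1.075219≈0.327873
n=8: y≈0.327873, sp=5, e=sp−y≈4.672127; I≈3.077652, D=e−e_prev≈0.371249; u=1/4·4.672127+0·3.077652+0·0.371249≈1.168032; next y=-3/10·0.327873+1/2·1.168032≈0.485654
n=9: y≈0.485654, sp=5, e=sp−y≈4.514346; I≈7.591998, D=e−e_prev≈-0.157781; u=1/4·4.514346+0·7.591998+0·(-0.157781)≈1.128587; next y=-3/10·0.485654+1/2·1.128587≈0.418597
n=10: y≈0.418597, sp=1, e=sp−y≈0.581403; I≈8.173401, D=e−e_prev≈-3.932943; u=1/4·0.581403+0·8.173401+0·(-3.932943)≈0.145351; next y=-3/10·0.418597+1/2·0.145351≈-0.052904
n=11: y≈-0.052904, sp=1, e=sp−y≈1.052904; I≈9.226305, D=e−e_prev≈0.471501; u=1/4·1.052904+0·9.226305+0·0.471501≈0.263226; next y=-3/10·(-0.052904)+1/2·0.263226≈0.147484
n=12: y≈0.147484, sp=1, e=sp−y≈0.852516; I≈10.078821, D=e−e_prev≈-0.200388; u=1/4·0.852516+0·10.078821+0·(-0.200388)≈0.213129; next y=-3/10·0.147484+1/2·0.213129≈0.062319

0 -2 -0.500 0.000
1 -2 -0.438 -0.250
2 -2 -0.464 -0.144
3 -2 -0.453 -0.189
4 -2 -0.458 -0.170
5 -2 -0.456 -0.178
6 5 1.294 -0.174
7 5 1.075 0.699
8 5 1.168 0.328
9 5 1.129 0.486
10 1 0.145 0.419
11 1 0.263 -0.053
12 1 0.213 0.147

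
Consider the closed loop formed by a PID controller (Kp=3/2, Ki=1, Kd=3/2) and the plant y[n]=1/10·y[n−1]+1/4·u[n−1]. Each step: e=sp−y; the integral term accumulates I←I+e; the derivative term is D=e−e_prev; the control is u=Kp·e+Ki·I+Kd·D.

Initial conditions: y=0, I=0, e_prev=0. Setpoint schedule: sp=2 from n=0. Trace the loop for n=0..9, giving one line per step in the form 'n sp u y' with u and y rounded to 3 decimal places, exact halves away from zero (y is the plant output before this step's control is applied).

0 2 8.000 0.000
1 2 -1.000 2.000
2 2 10.200 -0.050
3 2 -1.205 2.545
4 2 12.510 -0.047
5 2 -2.009 3.123
6 2 14.873 -0.190
7 2 -3.463 3.699
8 2 17.452 -0.496
9 2 -5.582 4.313

(exact arithmetic carried between steps; '≈' marks a value shown rounded to 6 d.p. or computed from one; I and e_prev carry over from the previous line; the table rounds u and y to 3 d.p., halves away from zero)
n=0: y=0, sp=2, e=sp−y=2; I=2, D=e−e_prev=2; u=3/2·2+1·2+3/2·2=8; next y=1/10·0+1/4·8=2
n=1: y=2, sp=2, e=sp−y=0; I=2, D=e−e_prev=-2; u=3/2·0+1·2+3/2·(-2)=-1; next y=1/10·2+1/4·(-1)=-0.05
n=2: y=-0.05, sp=2, e=sp−y=2.05; I=4.05, D=e−e_prev=2.05; u=3/2·2.05+1·4.05+3/2·2.05=10.2; next y=1/10·(-0.05)+1/4·10.2=2.545
n=3: y=2.545, sp=2, e=sp−y=-0.545; I=3.505, D=e−e_prev=-2.595; u=3/2·(-0.545)+1·3.505+3/2·(-2.595)=-1.205; next y=1/10·2.545+1/4·(-1.205)=-0.04675
n=4: y=-0.04675, sp=2, e=sp−y=2.04675; I=5.55175, D=e−e_prev=2.59175; u=3/2·2.04675+1·5.55175+3/2·2.59175=12.5095; next y=1/10·(-0.04675)+1/4·12.5095=3.1227
n=5: y=3.1227, sp=2, e=sp−y=-1.1227; I=4.42905, D=e−e_prev=-3.16945; u=3/2·(-1.1227)+1·4.42905+3/2·(-3.16945)=-2.009175; next y=1/10·3.1227+1/4·(-2.009175)≈-0.190024
n=6: y≈-0.190024, sp=2, e=sp−y≈2.190024; I≈6.619074, D=e−e_prev≈3.312724; u=3/2·2.190024+1·6.619074+3/2·3.312724≈14.873195; next y=1/10·(-0.190024)+1/4·14.873195≈3.699296
n=7: y≈3.699296, sp=2, e=sp−y≈-1.699296; I≈4.919777, D=e−e_prev≈-3.889320; u=3/2·(-1.699296)+1·4.919777+3/2·(-3.889320)≈-3.463147; next y=1/10·3.699296+1/4·(-3.463147)≈-0.495857
n=8: y≈-0.495857, sp=2, e=sp−y≈2.495857; I≈7.415635, D=e−e_prev≈4.195154; u=3/2·2.495857+1·7.415635+3/2·4.195154≈17.452151; next y=1/10·(-0.495857)+1/4·17.452151≈4.313452
n=9: y≈4.313452, sp=2, e=sp−y≈-2.313452; I≈5.102183, D=e−e_prev≈-4.809309; u=3/2·(-2.313452)+1·5.102183+3/2·(-4.809309)≈-5.581959; next y=1/10·4.313452+1/4·(-5.581959)≈-0.964145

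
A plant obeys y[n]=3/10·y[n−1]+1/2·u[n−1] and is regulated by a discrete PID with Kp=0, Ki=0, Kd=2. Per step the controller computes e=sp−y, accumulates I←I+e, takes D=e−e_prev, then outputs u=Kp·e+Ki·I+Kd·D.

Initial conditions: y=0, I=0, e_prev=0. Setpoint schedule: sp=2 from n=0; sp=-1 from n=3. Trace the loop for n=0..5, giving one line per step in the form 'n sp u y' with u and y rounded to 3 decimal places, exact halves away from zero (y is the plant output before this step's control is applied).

0 2 4.000 0.000
1 2 -4.000 2.000
2 2 6.800 -1.400
3 -1 -14.760 2.980
4 -1 18.932 -6.486
5 -1 -28.012 7.520

(exact arithmetic carried between steps; '≈' marks a value shown rounded to 6 d.p. or computed from one; I and e_prev carry over from the previous line; the table rounds u and y to 3 d.p., halves away from zero)
n=0: y=0, sp=2, e=sp−y=2; I=2, D=e−e_prev=2; u=0·2+0·2+2·2=4; next y=3/10·0+1/2·4=2
n=1: y=2, sp=2, e=sp−y=0; I=2, D=e−e_prev=-2; u=0·0+0·2+2·(-2)=-4; next y=3/10·2+1/2·(-4)=-1.4
n=2: y=-1.4, sp=2, e=sp−y=3.4; I=5.4, D=e−e_prev=3.4; u=0·3.4+0·5.4+2·3.4=6.8; next y=3/10·(-1.4)+1/2·6.8=2.98
n=3: y=2.98, sp=-1, e=sp−y=-3.98; I=1.42, D=e−e_prev=-7.38; u=0·(-3.98)+0·1.42+2·(-7.38)=-14.76; next y=3/10·2.98+1/2·(-14.76)=-6.486
n=4: y=-6.486, sp=-1, e=sp−y=5.486; I=6.906, D=e−e_prev=9.466; u=0·5.486+0·6.906+2·9.466=18.932; next y=3/10·(-6.486)+1/2·18.932=7.5202
n=5: y=7.5202, sp=-1, e=sp−y=-8.5202; I=-1.6142, D=e−e_prev=-14.0062; u=0·(-8.5202)+0·(-1.6142)+2·(-14.0062)=-28.0124; next y=3/10·7.5202+1/2·(-28.0124)=-11.75014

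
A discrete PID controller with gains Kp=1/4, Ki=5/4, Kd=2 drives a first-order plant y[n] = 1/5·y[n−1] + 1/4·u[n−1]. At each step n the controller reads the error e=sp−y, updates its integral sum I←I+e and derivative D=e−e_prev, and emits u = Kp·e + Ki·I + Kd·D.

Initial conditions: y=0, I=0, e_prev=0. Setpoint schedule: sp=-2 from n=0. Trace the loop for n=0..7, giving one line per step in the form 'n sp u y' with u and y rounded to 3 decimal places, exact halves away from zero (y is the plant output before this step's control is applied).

(exact arithmetic carried between steps; '≈' marks a value shown rounded to 6 d.p. or computed from one; I and e_prev carry over from the previous line; the table rounds u and y to 3 d.p., halves away from zero)
n=0: y=0, sp=-2, e=sp−y=-2; I=-2, D=e−e_prev=-2; u=1/4·(-2)+5/4·(-2)+2·(-2)=-7; next y=1/5·0+1/4·(-7)=-1.75
n=1: y=-1.75, sp=-2, e=sp−y=-0.25; I=-2.25, D=e−e_prev=1.75; u=1/4·(-0.25)+5/4·(-2.25)+2·1.75=0.625; next y=1/5·(-1.75)+1/4·0.625=-0.19375
n=2: y=-0.19375, sp=-2, e=sp−y=-1.80625; I=-4.05625, D=e−e_prev=-1.55625; u=1/4·(-1.80625)+5/4·(-4.05625)+2·(-1.55625)=-8.634375; next y=1/5·(-0.19375)+1/4·(-8.634375)≈-2.197344
n=3: y≈-2.197344, sp=-2, e=sp−y≈0.197344; I≈-3.858906, D=e−e_prev≈2.003594; u=1/4·0.197344+5/4·(-3.858906)+2·2.003594≈-0.767109; next y=1/5·(-2.197344)+1/4·(-0.767109)≈-0.631246
n=4: y≈-0.631246, sp=-2, e=sp−y≈-1.368754; I≈-5.227660, D=e−e_prev≈-1.566098; u=1/4·(-1.368754)+5/4·(-5.227660)+2·(-1.566098)≈-10.008959; next y=1/5·(-0.631246)+1/4·(-10.008959)≈-2.628489
n=5: y≈-2.628489, sp=-2, e=sp−y≈0.628489; I≈-4.599171, D=e−e_prev≈1.997243; u=1/4·0.628489+5/4·(-4.599171)+2·1.997243≈-1.597356; next y=1/5·(-2.628489)+1/4·(-1.597356)≈-0.925037
n=6: y≈-0.925037, sp=-2, e=sp−y≈-1.074963; I≈-5.674134, D=e−e_prev≈-1.703452; u=1/4·(-1.074963)+5/4·(-5.674134)+2·(-1.703452)≈-10.768313; next y=1/5·(-0.925037)+1/4·(-10.768313)≈-2.877086
n=7: y≈-2.877086, sp=-2, e=sp−y≈0.877086; I≈-4.797049, D=e−e_prev≈1.952049; u=1/4·0.877086+5/4·(-4.797049)+2·1.952049≈-1.872942; next y=1/5·(-2.877086)+1/4·(-1.872942)≈-1.043653

0 -2 -7.000 0.000
1 -2 0.625 -1.750
2 -2 -8.634 -0.194
3 -2 -0.767 -2.197
4 -2 -10.009 -0.631
5 -2 -1.597 -2.628
6 -2 -10.768 -0.925
7 -2 -1.873 -2.877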